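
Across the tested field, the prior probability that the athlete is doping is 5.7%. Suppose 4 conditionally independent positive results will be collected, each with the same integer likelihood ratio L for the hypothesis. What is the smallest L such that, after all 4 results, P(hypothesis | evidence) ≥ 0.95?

Prior odds = 0.057/0.943 = 57/943.
Target odds = 0.95/0.05 = 19.
Need L⁴ ≥ 19 ÷ (57/943) = 943/3.
4⁴ = 256 < 943/3 ≤ 625 = 5⁴, so L = 5.

5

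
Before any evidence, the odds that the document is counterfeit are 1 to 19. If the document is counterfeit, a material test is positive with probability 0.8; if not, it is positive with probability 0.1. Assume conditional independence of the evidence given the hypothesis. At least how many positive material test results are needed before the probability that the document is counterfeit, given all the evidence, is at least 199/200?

4

Prior odds = 1/19.
Likelihood ratio of a positive = 0.8/0.1 = 8.
Target posterior odds = 0.995/0.005 = 199.
Require 8ⁿ ≥ 199 ÷ (1/19) = 3781.
8³ = 512 falls short of 3781 but 8⁴ = 4096 reaches it, so n = 4.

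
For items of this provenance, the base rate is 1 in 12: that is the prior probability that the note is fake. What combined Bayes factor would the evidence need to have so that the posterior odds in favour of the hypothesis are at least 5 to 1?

Prior odds = (1/12)/(11/12) = 1/11.
Target odds = 5.
Required Bayes factor = 5 ÷ (1/11) = 55.

55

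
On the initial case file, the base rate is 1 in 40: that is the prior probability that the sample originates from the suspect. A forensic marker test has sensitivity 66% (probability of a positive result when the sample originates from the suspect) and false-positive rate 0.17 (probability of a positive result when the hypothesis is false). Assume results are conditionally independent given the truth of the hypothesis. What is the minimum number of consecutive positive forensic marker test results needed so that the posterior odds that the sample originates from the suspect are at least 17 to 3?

Prior odds = 0.025/0.975 = 1/39.
Likelihood ratio of a positive result = 0.66/0.17 = 66/17.
Target odds = 17/3.
Need (1/39) × (66/17)ⁿ ≥ 17/3, i.e. (66/17)ⁿ ≥ 221.
(66/17)³ = 287496/4913 falls short of 221 but (66/17)⁴ = 18974736/83521 reaches it, so n = 4.

4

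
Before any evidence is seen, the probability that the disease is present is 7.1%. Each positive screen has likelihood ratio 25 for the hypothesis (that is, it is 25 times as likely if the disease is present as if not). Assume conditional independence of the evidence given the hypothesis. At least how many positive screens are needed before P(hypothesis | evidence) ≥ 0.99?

3

Prior odds: 0.071 ÷ 0.929 = 71/929.
Likelihood ratio per positive screen = 25.
Target posterior odds = 0.99/0.01 = 99.
Require 25ⁿ ≥ 99 ÷ (71/929) = 91971/71.
25² = 625 falls short of 91971/71 but 25³ = 15625 reaches it, so n = 3.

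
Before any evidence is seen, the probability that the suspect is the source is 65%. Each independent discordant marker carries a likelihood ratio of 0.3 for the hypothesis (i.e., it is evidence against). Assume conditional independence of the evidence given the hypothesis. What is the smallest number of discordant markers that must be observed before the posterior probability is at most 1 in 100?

5

Prior odds: 0.65 ÷ 0.35 = 13/7.
Likelihood ratio per discordant marker = 0.3.
Target posterior odds = 0.01/0.99 = 1/99.
Need (13/7) × 0.3ⁿ ≤ 1/99, i.e. 0.3ⁿ ≤ 7/1287.
0.3⁴ = 0.0081 is still above 7/1287 but 0.3⁵ = 243/100000 is at or below it, so n = 5.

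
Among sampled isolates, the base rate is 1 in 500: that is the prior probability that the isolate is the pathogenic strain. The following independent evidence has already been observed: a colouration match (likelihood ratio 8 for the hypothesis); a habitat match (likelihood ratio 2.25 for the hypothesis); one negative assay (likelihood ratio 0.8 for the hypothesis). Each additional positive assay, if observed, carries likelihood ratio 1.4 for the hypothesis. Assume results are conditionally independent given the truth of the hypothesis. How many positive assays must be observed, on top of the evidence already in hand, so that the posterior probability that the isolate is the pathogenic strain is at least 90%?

Prior odds = 0.002/0.998 = 1/499.
Combined Bayes factor of the evidence already in hand = 8 × 2.25 × 0.8 = 14.4.
Odds after that evidence = (1/499) × 14.4 = 72/2495.
Target odds = 0.9/0.1 = 9.
Need 1.4ⁿ ≥ 9 ÷ (72/2495) = 311.875.
1.4¹⁷ ≈304.913 falls short of 311.875 but 1.4¹⁸ ≈426.879 reaches it, so n = 18.

18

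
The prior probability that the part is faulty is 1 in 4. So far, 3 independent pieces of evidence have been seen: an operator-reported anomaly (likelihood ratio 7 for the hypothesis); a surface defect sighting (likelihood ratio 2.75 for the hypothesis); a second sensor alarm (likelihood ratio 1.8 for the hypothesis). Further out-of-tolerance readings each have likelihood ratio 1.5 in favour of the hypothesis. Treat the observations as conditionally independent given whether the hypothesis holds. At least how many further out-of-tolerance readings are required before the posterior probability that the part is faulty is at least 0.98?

4

Prior odds = 0.25/0.75 = 1/3.
Combined Bayes factor of the evidence already in hand = 7 × 2.75 × 1.8 = 34.65.
Odds after that evidence = (1/3) × 34.65 = 11.55.
Target odds = 0.98/0.02 = 49.
Need 1.5ⁿ ≥ 49 ÷ 11.55 = 140/33.
1.5³ = 3.375 falls short of 140/33 but 1.5⁴ = 5.0625 reaches it, so n = 4.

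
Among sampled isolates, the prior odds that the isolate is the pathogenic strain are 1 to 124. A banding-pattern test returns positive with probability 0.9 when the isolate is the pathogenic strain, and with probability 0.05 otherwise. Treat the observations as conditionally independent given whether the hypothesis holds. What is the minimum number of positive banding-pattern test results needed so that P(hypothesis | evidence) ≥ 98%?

Prior odds = 1/124.
Likelihood ratio of a positive result = 0.9/0.05 = 18.
Target odds: 0.98 ÷ 0.02 = 49.
Need (1/124) × 18ⁿ ≥ 49, i.e. 18ⁿ ≥ 6076.
18³ = 5832 falls short of 6076 but 18⁴ = 104976 reaches it, so n = 4.

4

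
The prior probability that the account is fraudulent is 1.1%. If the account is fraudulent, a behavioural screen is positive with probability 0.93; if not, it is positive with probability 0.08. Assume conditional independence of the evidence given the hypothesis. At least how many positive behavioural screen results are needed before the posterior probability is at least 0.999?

Prior odds: 0.011 ÷ 0.989 = 11/989.
Likelihood ratio of a positive = 0.93/0.08 = 11.625.
Target odds: 0.999 ÷ 0.001 = 999.
Need (11/989) × 11.625ⁿ ≥ 999, i.e. 11.625ⁿ ≥ 988011/11.
11.625⁴ = 74805201/4096 falls short of 988011/11 but 11.625⁵ ≈212307 reaches it, so n = 5.

5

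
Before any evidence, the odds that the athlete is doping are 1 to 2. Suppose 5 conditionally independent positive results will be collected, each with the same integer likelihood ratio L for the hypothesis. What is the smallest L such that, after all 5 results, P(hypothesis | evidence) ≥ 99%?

Prior odds = 0.5.
Target odds = 0.99/0.01 = 99.
Need L⁵ ≥ 99 ÷ 0.5 = 198.
2⁵ = 32 < 198 ≤ 243 = 3⁵, so L = 3.

3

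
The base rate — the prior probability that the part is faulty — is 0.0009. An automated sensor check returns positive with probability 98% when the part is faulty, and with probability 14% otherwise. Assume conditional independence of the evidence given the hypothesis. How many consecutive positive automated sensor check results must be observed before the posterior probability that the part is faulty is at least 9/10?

Prior odds: 0.0009 ÷ 0.9991 = 9/9991.
Likelihood ratio of a positive result = 0.98/0.14 = 7.
Target posterior odds = 0.9/0.1 = 9.
Require 7ⁿ ≥ 9 ÷ (9/9991) = 9991.
7⁴ = 2401 falls short of 9991 but 7⁵ = 16807 reaches it, so n = 5.

5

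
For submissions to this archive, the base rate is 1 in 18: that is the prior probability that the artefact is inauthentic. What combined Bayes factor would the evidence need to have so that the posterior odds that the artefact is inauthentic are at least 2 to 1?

34

Prior odds = (1/18)/(17/18) = 1/17.
Target odds = 2.
Required Bayes factor = 2 ÷ (1/17) = 34.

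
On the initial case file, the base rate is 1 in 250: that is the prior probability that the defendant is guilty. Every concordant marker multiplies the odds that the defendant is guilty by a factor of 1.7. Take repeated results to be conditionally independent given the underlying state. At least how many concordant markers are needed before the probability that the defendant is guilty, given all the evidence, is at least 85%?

14

Prior odds: 0.004 ÷ 0.996 = 1/249.
Likelihood ratio per concordant marker = 1.7.
Target posterior odds = 0.85/0.15 = 17/3.
Require 1.7ⁿ ≥ 17/3 ÷ (1/249) = 1411.
1.7¹³ ≈990.458 falls short of 1411 but 1.7¹⁴ ≈1683.78 reaches it, so n = 14.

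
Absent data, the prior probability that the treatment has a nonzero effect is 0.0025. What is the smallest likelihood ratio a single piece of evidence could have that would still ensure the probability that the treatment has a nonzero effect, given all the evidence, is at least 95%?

7581

Prior odds = 0.0025/0.9975 = 1/399.
Target odds = 0.95/0.05 = 19.
Required Bayes factor = 19 ÷ (1/399) = 7581.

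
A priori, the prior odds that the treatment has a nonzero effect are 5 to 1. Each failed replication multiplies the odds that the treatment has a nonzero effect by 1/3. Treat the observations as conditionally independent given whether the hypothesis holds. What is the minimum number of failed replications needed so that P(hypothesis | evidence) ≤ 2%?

6

Prior odds = 5.
Likelihood ratio per failed replication = 1/3.
Target posterior odds = 0.02/0.98 = 1/49.
Need 5 × (1/3)ⁿ ≤ 1/49, i.e. (1/3)ⁿ ≤ 1/245.
(1/3)⁵ = 1/243 is still above 1/245 but (1/3)⁶ = 1/729 is at or below it, so n = 6.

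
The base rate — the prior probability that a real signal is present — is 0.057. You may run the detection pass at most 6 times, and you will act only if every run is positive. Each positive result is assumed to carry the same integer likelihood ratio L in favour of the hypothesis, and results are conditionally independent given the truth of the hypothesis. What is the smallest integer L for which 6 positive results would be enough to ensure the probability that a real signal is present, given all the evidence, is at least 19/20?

Prior odds = 0.057/0.943 = 57/943.
Target odds = 0.95/0.05 = 19.
Need L⁶ ≥ 19 ÷ (57/943) = 943/3.
2⁶ = 64 < 943/3 ≤ 729 = 3⁶, so L = 3.

3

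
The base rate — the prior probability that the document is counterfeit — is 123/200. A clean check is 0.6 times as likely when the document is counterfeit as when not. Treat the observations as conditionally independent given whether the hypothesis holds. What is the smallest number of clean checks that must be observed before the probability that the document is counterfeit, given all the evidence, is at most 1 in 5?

4

Prior odds: 0.615 ÷ 0.385 = 123/77.
Likelihood ratio per clean check = 0.6.
Target odds: 0.2 ÷ 0.8 = 0.25.
Require 0.6ⁿ ≤ 0.25 ÷ (123/77) = 77/492.
0.6³ = 0.216 is still above 77/492 but 0.6⁴ = 0.1296 is at or below it, so n = 4.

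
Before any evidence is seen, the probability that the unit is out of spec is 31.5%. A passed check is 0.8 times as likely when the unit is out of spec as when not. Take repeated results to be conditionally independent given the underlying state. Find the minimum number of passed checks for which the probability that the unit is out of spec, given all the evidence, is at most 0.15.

Prior odds = 0.315/0.685 = 63/137.
Likelihood ratio per passed check = 0.8.
Target posterior odds = 0.15/0.85 = 3/17.
Need (63/137) × 0.8ⁿ ≤ 3/17, i.e. 0.8ⁿ ≤ 137/357.
0.8⁴ = 0.4096 is still above 137/357 but 0.8⁵ = 0.32768 is at or below it, so n = 5.

5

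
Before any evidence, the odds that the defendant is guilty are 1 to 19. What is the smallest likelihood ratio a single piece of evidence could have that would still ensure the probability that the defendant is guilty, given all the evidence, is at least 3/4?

Prior odds = 1/19.
Target odds = 0.75/0.25 = 3.
Required Bayes factor = 3 ÷ (1/19) = 57.

57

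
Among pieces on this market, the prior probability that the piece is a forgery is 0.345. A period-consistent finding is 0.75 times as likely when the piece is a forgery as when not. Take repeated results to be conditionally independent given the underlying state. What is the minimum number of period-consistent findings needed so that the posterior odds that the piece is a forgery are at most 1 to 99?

14

Prior odds: 0.345 ÷ 0.655 = 69/131.
Likelihood ratio per period-consistent finding = 0.75.
Target odds = 1/99.
Need (69/131) × 0.75ⁿ ≤ 1/99, i.e. 0.75ⁿ ≤ 131/6831.
0.75¹³ = 1594323/67108864 is still above 131/6831 but 0.75¹⁴ = 4782969/268435456 is at or below it, so n = 14.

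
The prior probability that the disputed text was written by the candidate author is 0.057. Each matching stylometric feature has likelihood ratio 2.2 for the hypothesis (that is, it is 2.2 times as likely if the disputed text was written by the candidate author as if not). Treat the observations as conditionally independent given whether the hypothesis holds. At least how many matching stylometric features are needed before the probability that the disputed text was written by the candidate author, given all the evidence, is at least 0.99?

10

Prior odds = 0.057/0.943 = 57/943.
Likelihood ratio per matching stylometric feature = 2.2.
Target odds: 0.99 ÷ 0.01 = 99.
Need (57/943) × 2.2ⁿ ≥ 99, i.e. 2.2ⁿ ≥ 31119/19.
2.2⁹ ≈1207.27 falls short of 31119/19 but 2.2¹⁰ ≈2655.99 reaches it, so n = 10.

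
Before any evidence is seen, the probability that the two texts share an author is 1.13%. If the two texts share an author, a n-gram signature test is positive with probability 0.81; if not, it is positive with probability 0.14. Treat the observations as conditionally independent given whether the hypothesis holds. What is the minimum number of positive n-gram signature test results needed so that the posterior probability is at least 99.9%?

7

Prior odds = 0.0113/0.9887 = 113/9887.
Likelihood ratio of a positive = 0.81/0.14 = 81/14.
Target posterior odds = 0.999/0.001 = 999.
Need (113/9887) × (81/14)ⁿ ≥ 999, i.e. (81/14)ⁿ ≥ 9877113/113.
(81/14)⁶ ≈37509.6 falls short of 9877113/113 but (81/14)⁷ ≈217020 reaches it, so n = 7.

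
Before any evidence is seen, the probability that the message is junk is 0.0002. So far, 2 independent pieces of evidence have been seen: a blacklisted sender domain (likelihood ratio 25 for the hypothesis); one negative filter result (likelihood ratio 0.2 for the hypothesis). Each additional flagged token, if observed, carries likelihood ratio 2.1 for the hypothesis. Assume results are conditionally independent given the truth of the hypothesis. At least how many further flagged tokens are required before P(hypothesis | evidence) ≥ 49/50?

15

Prior odds = 0.0002/0.9998 = 1/4999.
Combined Bayes factor of the evidence already in hand = 25 × 0.2 = 5.
Odds after that evidence = (1/4999) × 5 = 5/4999.
Target odds = 0.98/0.02 = 49.
Need 2.1ⁿ ≥ 49 ÷ (5/4999) = 48990.2.
2.1¹⁴ ≈32439.2 falls short of 48990.2 but 2.1¹⁵ ≈68122.3 reaches it, so n = 15.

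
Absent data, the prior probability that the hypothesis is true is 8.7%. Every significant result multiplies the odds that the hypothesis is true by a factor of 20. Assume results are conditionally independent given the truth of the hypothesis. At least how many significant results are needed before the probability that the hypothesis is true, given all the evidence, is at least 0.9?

2

Prior odds: 0.087 ÷ 0.913 = 87/913.
Likelihood ratio per significant result = 20.
Target odds: 0.9 ÷ 0.1 = 9.
Need (87/913) × 20ⁿ ≥ 9, i.e. 20ⁿ ≥ 2739/29.
20¹ = 20 falls short of 2739/29 but 20² = 400 reaches it, so n = 2.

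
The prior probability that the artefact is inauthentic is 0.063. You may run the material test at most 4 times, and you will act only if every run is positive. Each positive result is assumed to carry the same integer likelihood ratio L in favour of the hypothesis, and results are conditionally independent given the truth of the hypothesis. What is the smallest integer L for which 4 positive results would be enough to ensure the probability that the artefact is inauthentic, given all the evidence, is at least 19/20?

5

Prior odds = 0.063/0.937 = 63/937.
Target odds = 0.95/0.05 = 19.
Need L⁴ ≥ 19 ÷ (63/937) = 17803/63.
4⁴ = 256 < 17803/63 ≤ 625 = 5⁴, so L = 5.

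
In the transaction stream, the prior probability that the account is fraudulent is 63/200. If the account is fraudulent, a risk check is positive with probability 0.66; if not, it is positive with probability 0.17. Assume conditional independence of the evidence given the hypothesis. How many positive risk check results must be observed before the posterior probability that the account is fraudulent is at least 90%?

3

Prior odds: 0.315 ÷ 0.685 = 63/137.
Likelihood ratio of a positive = 0.66/0.17 = 66/17.
Target odds: 0.9 ÷ 0.1 = 9.
Require (66/17)ⁿ ≥ 9 ÷ (63/137) = 137/7.
(66/17)² = 4356/289 falls short of 137/7 but (66/17)³ = 287496/4913 reaches it, so n = 3.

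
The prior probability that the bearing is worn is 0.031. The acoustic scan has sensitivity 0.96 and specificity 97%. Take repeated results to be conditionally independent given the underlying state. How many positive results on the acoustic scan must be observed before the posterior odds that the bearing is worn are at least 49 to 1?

Prior odds: 0.031 ÷ 0.969 = 31/969.
False-positive rate = 1 − 0.97 = 0.03; likelihood ratio of a positive = 0.96/0.03 = 32.
Target odds = 49.
Require 32ⁿ ≥ 49 ÷ (31/969) = 47481/31.
32² = 1024 falls short of 47481/31 but 32³ = 32768 reaches it, so n = 3.

3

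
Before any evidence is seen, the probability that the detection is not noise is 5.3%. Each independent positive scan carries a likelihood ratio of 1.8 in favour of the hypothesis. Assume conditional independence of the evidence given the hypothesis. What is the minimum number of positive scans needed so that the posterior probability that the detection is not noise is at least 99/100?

13

Prior odds = 0.053/0.947 = 53/947.
Likelihood ratio per positive scan = 1.8.
Target odds: 0.99 ÷ 0.01 = 99.
Require 1.8ⁿ ≥ 99 ÷ (53/947) = 93753/53.
1.8¹² ≈1156.83 falls short of 93753/53 but 1.8¹³ ≈2082.3 reaches it, so n = 13.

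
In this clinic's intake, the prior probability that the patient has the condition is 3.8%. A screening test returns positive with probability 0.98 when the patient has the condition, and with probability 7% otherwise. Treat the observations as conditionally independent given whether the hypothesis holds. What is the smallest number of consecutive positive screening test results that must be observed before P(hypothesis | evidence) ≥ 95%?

3

Prior odds = 0.038/0.962 = 19/481.
Likelihood ratio of a positive result = 0.98/0.07 = 14.
Target posterior odds = 0.95/0.05 = 19.
Need (19/481) × 14ⁿ ≥ 19, i.e. 14ⁿ ≥ 481.
14² = 196 falls short of 481 but 14³ = 2744 reaches it, so n = 3.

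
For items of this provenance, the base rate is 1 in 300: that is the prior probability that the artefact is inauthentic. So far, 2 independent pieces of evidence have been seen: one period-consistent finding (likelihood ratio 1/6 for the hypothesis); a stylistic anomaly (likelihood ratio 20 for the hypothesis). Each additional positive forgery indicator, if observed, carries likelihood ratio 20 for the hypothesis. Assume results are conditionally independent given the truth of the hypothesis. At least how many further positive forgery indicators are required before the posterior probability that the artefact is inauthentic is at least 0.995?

4

Prior odds = (1/300)/(299/300) = 1/299.
Combined Bayes factor of the evidence already in hand = (1/6) × 20 = 10/3.
Odds after that evidence = (1/299) × 10/3 = 10/897.
Target odds = 0.995/0.005 = 199.
Need 20ⁿ ≥ 199 ÷ (10/897) = 17850.3.
20³ = 8000 falls short of 17850.3 but 20⁴ = 160000 reaches it, so n = 4.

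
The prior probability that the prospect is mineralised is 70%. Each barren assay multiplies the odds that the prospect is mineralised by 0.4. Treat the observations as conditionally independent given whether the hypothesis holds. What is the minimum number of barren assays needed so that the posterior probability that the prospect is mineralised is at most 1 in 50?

6

Prior odds = 0.7/0.3 = 7/3.
Likelihood ratio per barren assay = 0.4.
Target odds: 0.02 ÷ 0.98 = 1/49.
Need (7/3) × 0.4ⁿ ≤ 1/49, i.e. 0.4ⁿ ≤ 3/343.
0.4⁵ = 0.01024 is still above 3/343 but 0.4⁶ = 64/15625 is at or below it, so n = 6.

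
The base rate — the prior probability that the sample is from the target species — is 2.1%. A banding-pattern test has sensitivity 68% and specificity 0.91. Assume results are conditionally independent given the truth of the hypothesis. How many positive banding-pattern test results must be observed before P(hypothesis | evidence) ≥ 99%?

5

Prior odds: 0.021 ÷ 0.979 = 21/979.
False-positive rate = 1 − 0.91 = 0.09; likelihood ratio of a positive = 0.68/0.09 = 68/9.
Target odds: 0.99 ÷ 0.01 = 99.
Require (68/9)ⁿ ≥ 99 ÷ (21/979) = 32307/7.
(68/9)⁴ = 21381376/6561 falls short of 32307/7 but (68/9)⁵ ≈24622.5 reaches it, so n = 5.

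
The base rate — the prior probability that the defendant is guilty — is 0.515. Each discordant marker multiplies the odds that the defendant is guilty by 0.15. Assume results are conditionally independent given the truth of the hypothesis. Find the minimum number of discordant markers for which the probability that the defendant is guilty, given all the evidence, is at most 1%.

Prior odds = 0.515/0.485 = 103/97.
Likelihood ratio per discordant marker = 0.15.
Target odds: 0.01 ÷ 0.99 = 1/99.
Require 0.15ⁿ ≤ 1/99 ÷ (103/97) = 97/10197.
0.15² = 0.0225 is still above 97/10197 but 0.15³ = 0.003375 is at or below it, so n = 3.

3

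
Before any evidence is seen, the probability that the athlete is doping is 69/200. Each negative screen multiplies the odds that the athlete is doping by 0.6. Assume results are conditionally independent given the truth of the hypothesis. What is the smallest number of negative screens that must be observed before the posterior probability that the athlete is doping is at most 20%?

2

Prior odds: 0.345 ÷ 0.655 = 69/131.
Likelihood ratio per negative screen = 0.6.
Target odds: 0.2 ÷ 0.8 = 0.25.
Need (69/131) × 0.6ⁿ ≤ 0.25, i.e. 0.6ⁿ ≤ 131/276.
0.6¹ = 0.6 is still above 131/276 but 0.6² = 0.36 is at or below it, so n = 2.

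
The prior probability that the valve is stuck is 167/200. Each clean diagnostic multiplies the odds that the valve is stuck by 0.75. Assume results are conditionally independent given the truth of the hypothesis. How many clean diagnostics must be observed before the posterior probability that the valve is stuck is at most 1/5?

11

Prior odds = 0.835/0.165 = 167/33.
Likelihood ratio per clean diagnostic = 0.75.
Target odds: 0.2 ÷ 0.8 = 0.25.
Require 0.75ⁿ ≤ 0.25 ÷ (167/33) = 33/668.
0.75¹⁰ = 59049/1048576 is still above 33/668 but 0.75¹¹ = 177147/4194304 is at or below it, so n = 11.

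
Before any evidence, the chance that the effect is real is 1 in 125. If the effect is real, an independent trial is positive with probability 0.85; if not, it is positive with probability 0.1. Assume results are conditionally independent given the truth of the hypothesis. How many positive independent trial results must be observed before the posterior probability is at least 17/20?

4

Prior odds = 0.008/0.992 = 1/124.
Likelihood ratio of a positive = 0.85/0.1 = 8.5.
Target posterior odds = 0.85/0.15 = 17/3.
Require 8.5ⁿ ≥ 17/3 ÷ (1/124) = 2108/3.
8.5³ = 614.125 falls short of 2108/3 but 8.5⁴ = 5220.0625 reaches it, so n = 4.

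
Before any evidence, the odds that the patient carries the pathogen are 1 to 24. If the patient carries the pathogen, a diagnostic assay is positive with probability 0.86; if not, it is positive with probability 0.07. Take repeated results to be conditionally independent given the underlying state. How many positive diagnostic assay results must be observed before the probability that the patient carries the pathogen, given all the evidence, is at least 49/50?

3

Prior odds = 1/24.
Likelihood ratio of a positive = 0.86/0.07 = 86/7.
Target odds: 0.98 ÷ 0.02 = 49.
Need (1/24) × (86/7)ⁿ ≥ 49, i.e. (86/7)ⁿ ≥ 1176.
(86/7)² = 7396/49 falls short of 1176 but (86/7)³ = 636056/343 reaches it, so n = 3.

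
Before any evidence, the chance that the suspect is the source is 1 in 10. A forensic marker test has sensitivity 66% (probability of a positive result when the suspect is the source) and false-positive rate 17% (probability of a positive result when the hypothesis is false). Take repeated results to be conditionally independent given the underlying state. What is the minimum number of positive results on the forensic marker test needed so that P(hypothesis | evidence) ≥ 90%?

Prior odds = 0.1/0.9 = 1/9.
Likelihood ratio of a positive result = 0.66/0.17 = 66/17.
Target odds: 0.9 ÷ 0.1 = 9.
Require (66/17)ⁿ ≥ 9 ÷ (1/9) = 81.
(66/17)³ = 287496/4913 falls short of 81 but (66/17)⁴ = 18974736/83521 reaches it, so n = 4.

4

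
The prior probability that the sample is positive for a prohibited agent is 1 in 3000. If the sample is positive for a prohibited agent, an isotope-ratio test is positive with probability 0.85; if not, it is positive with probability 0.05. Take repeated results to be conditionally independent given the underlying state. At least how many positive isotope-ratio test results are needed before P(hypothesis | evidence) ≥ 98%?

5

Prior odds = (1/3000)/(2999/3000) = 1/2999.
Likelihood ratio of a positive = 0.85/0.05 = 17.
Target posterior odds = 0.98/0.02 = 49.
Require 17ⁿ ≥ 49 ÷ (1/2999) = 146951.
17⁴ = 83521 falls short of 146951 but 17⁵ = 1419857 reaches it, so n = 5.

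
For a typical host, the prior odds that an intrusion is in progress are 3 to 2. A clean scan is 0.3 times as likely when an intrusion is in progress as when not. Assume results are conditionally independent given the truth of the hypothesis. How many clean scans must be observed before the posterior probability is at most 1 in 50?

Prior odds = 1.5.
Likelihood ratio per clean scan = 0.3.
Target posterior odds = 0.02/0.98 = 1/49.
Need 1.5 × 0.3ⁿ ≤ 1/49, i.e. 0.3ⁿ ≤ 2/147.
0.3³ = 0.027 is still above 2/147 but 0.3⁴ = 0.0081 is at or below it, so n = 4.

4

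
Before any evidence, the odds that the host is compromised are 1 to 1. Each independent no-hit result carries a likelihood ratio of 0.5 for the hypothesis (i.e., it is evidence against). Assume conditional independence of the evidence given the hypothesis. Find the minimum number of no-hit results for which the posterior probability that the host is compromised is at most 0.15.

Prior odds = 1.
Likelihood ratio per no-hit result = 0.5.
Target posterior odds = 0.15/0.85 = 3/17.
Need 1 × 0.5ⁿ ≤ 3/17, i.e. 0.5ⁿ ≤ 3/17.
0.5² = 0.25 is still above 3/17 but 0.5³ = 0.125 is at or below it, so n = 3.

3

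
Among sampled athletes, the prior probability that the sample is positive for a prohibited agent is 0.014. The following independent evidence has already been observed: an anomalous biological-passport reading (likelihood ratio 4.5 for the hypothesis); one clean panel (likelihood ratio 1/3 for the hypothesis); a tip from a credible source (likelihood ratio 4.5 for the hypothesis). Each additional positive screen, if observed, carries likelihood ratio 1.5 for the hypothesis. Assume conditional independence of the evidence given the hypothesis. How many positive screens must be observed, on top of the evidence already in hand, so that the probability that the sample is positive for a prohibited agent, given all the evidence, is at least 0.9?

12

Prior odds = 0.014/0.986 = 7/493.
Combined Bayes factor of the evidence already in hand = 4.5 × (1/3) × 4.5 = 6.75.
Odds after that evidence = (7/493) × 6.75 = 189/1972.
Target odds = 0.9/0.1 = 9.
Need 1.5ⁿ ≥ 9 ÷ (189/1972) = 1972/21.
1.5¹¹ = 177147/2048 falls short of 1972/21 but 1.5¹² = 531441/4096 reaches it, so n = 12.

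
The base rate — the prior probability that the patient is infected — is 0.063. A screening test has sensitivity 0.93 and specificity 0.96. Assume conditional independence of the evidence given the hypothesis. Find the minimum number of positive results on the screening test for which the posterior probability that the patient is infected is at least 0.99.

3

Prior odds = 0.063/0.937 = 63/937.
False-positive rate = 1 − 0.96 = 0.04; likelihood ratio of a positive = 0.93/0.04 = 23.25.
Target posterior odds = 0.99/0.01 = 99.
Need (63/937) × 23.25ⁿ ≥ 99, i.e. 23.25ⁿ ≥ 10307/7.
23.25² = 540.5625 falls short of 10307/7 but 23.25³ = 804357/64 reaches it, so n = 3.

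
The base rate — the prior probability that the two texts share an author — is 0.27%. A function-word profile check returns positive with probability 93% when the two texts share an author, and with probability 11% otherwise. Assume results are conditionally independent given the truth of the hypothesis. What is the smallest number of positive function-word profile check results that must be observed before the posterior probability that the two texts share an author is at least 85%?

Prior odds = 0.0027/0.9973 = 27/9973.
Likelihood ratio of a positive result = 0.93/0.11 = 93/11.
Target posterior odds = 0.85/0.15 = 17/3.
Require (93/11)ⁿ ≥ 17/3 ÷ (27/9973) = 169541/81.
(93/11)³ = 804357/1331 falls short of 169541/81 but (93/11)⁴ = 74805201/14641 reaches it, so n = 4.

4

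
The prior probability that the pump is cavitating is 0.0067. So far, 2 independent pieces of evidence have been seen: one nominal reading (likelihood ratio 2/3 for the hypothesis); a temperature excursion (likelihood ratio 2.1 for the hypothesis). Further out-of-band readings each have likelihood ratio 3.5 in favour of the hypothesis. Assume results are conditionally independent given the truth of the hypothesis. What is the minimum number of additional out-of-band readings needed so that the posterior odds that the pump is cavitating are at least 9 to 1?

6

Prior odds = 0.0067/0.9933 = 67/9933.
Combined Bayes factor of the evidence already in hand = (2/3) × 2.1 = 1.4.
Odds after that evidence = (67/9933) × 1.4 = 67/7095.
Target odds = 9.
Need 3.5ⁿ ≥ 9 ÷ (67/7095) = 63855/67.
3.5⁵ = 525.21875 falls short of 63855/67 but 3.5⁶ = 1838.265625 reaches it, so n = 6.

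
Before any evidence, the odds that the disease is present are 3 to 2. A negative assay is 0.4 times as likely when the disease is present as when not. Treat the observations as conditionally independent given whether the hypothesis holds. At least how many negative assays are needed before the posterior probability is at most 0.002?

Prior odds = 1.5.
Likelihood ratio per negative assay = 0.4.
Target odds: 0.002 ÷ 0.998 = 1/499.
Require 0.4ⁿ ≤ 1/499 ÷ 1.5 = 2/1497.
0.4⁷ = 128/78125 is still above 2/1497 but 0.4⁸ = 256/390625 is at or below it, so n = 8.

8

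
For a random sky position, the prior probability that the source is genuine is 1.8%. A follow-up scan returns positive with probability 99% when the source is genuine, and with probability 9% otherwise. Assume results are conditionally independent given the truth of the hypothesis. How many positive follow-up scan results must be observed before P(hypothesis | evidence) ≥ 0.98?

Prior odds = 0.018/0.982 = 9/491.
Likelihood ratio of a positive result = 0.99/0.09 = 11.
Target posterior odds = 0.98/0.02 = 49.
Require 11ⁿ ≥ 49 ÷ (9/491) = 24059/9.
11³ = 1331 falls short of 24059/9 but 11⁴ = 14641 reaches it, so n = 4.

4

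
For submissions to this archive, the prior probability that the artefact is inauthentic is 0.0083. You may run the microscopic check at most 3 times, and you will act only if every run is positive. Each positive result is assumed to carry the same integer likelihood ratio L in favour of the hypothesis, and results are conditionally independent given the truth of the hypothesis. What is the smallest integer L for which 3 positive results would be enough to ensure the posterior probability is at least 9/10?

Prior odds = 0.0083/0.9917 = 83/9917.
Target odds = 0.9/0.1 = 9.
Need L³ ≥ 9 ÷ (83/9917) = 89253/83.
10³ = 1000 < 89253/83 ≤ 1331 = 11³, so L = 11.

11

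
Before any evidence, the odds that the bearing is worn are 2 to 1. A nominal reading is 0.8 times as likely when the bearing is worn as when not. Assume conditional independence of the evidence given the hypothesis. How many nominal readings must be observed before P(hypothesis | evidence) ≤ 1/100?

24

Prior odds = 2.
Likelihood ratio per nominal reading = 0.8.
Target posterior odds = 0.01/0.99 = 1/99.
Need 2 × 0.8ⁿ ≤ 1/99, i.e. 0.8ⁿ ≤ 1/198.
0.8²³ ≈0.00590296 is still above 1/198 but 0.8²⁴ ≈0.00472237 is at or below it, so n = 24.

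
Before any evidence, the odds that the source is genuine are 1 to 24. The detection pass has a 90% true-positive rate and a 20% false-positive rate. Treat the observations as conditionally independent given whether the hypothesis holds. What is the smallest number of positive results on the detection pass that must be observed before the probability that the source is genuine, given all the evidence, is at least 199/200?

Prior odds = 1/24.
Likelihood ratio of a positive result = 0.9/0.2 = 4.5.
Target odds: 0.995 ÷ 0.005 = 199.
Require 4.5ⁿ ≥ 199 ÷ (1/24) = 4776.
4.5⁵ = 1845.28125 falls short of 4776 but 4.5⁶ = 8303.765625 reaches it, so n = 6.

6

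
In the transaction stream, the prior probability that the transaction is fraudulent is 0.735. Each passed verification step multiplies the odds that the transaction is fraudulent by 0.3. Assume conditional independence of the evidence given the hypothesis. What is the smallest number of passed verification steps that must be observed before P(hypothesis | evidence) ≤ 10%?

3

Prior odds: 0.735 ÷ 0.265 = 147/53.
Likelihood ratio per passed verification step = 0.3.
Target posterior odds = 0.1/0.9 = 1/9.
Require 0.3ⁿ ≤ 1/9 ÷ (147/53) = 53/1323.
0.3² = 0.09 is still above 53/1323 but 0.3³ = 0.027 is at or below it, so n = 3.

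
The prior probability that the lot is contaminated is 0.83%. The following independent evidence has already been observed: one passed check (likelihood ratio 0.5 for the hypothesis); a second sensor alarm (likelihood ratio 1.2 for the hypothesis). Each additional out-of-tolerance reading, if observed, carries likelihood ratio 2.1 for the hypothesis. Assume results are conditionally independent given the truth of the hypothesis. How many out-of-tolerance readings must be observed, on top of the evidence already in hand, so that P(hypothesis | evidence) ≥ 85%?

10

Prior odds = 0.0083/0.9917 = 83/9917.
Combined Bayes factor of the evidence already in hand = 0.5 × 1.2 = 0.6.
Odds after that evidence = (83/9917) × 0.6 = 249/49585.
Target odds = 0.85/0.15 = 17/3.
Need 2.1ⁿ ≥ 17/3 ÷ (249/49585) = 842945/747.
2.1⁹ ≈794.28 falls short of 842945/747 but 2.1¹⁰ ≈1667.99 reaches it, so n = 10.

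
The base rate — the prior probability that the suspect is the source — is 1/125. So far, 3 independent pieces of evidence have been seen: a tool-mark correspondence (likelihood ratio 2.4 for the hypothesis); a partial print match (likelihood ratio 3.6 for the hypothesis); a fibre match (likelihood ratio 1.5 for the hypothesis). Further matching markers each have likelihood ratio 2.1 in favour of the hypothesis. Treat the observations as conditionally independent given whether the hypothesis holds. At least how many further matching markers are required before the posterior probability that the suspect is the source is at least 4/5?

5

Prior odds = 0.008/0.992 = 1/124.
Combined Bayes factor of the evidence already in hand = 2.4 × 3.6 × 1.5 = 12.96.
Odds after that evidence = (1/124) × 12.96 = 81/775.
Target odds = 0.8/0.2 = 4.
Need 2.1ⁿ ≥ 4 ÷ (81/775) = 3100/81.
2.1⁴ = 19.4481 falls short of 3100/81 but 2.1⁵ = 4084101/100000 reaches it, so n = 5.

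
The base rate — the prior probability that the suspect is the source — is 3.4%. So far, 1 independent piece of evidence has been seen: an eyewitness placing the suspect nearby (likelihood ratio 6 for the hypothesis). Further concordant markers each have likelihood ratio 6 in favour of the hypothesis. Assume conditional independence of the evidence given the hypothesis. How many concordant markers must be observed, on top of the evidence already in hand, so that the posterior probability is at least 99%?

4

Prior odds = 0.034/0.966 = 17/483.
Bayes factor of the evidence already in hand = 6.
Odds after that evidence = (17/483) × 6 = 34/161.
Target odds = 0.99/0.01 = 99.
Need 6ⁿ ≥ 99 ÷ (34/161) = 15939/34.
6³ = 216 falls short of 15939/34 but 6⁴ = 1296 reaches it, so n = 4.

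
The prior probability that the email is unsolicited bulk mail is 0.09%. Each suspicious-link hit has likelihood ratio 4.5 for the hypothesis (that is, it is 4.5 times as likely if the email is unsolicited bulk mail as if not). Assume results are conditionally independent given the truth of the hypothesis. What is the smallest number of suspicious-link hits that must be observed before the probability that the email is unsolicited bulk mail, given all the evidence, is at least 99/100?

8

Prior odds: 0.0009 ÷ 0.9991 = 9/9991.
Likelihood ratio per suspicious-link hit = 4.5.
Target odds: 0.99 ÷ 0.01 = 99.
Require 4.5ⁿ ≥ 99 ÷ (9/9991) = 109901.
4.5⁷ = 4782969/128 falls short of 109901 but 4.5⁸ = 43046721/256 reaches it, so n = 8.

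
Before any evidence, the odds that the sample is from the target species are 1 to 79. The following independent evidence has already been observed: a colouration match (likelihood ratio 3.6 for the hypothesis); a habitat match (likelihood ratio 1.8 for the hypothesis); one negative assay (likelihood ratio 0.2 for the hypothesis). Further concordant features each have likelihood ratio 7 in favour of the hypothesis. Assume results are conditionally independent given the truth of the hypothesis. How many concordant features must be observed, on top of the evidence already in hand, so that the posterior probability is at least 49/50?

5

Prior odds = 1/79.
Combined Bayes factor of the evidence already in hand = 3.6 × 1.8 × 0.2 = 1.296.
Odds after that evidence = (1/79) × 1.296 = 162/9875.
Target odds = 0.98/0.02 = 49.
Need 7ⁿ ≥ 49 ÷ (162/9875) = 483875/162.
7⁴ = 2401 falls short of 483875/162 but 7⁵ = 16807 reaches it, so n = 5.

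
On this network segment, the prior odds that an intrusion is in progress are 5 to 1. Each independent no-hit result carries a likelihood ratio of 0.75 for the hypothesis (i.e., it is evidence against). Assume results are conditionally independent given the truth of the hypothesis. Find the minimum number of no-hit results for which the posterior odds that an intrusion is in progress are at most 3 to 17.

Prior odds = 5.
Likelihood ratio per no-hit result = 0.75.
Target odds = 3/17.
Require 0.75ⁿ ≤ 3/17 ÷ 5 = 3/85.
0.75¹¹ = 177147/4194304 is still above 3/85 but 0.75¹² = 531441/16777216 is at or below it, so n = 12.

12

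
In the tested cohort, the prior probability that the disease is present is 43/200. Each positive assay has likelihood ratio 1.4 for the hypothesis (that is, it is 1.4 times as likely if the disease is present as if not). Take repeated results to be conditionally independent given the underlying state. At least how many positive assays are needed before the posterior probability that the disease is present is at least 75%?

8

Prior odds: 0.215 ÷ 0.785 = 43/157.
Likelihood ratio per positive assay = 1.4.
Target odds: 0.75 ÷ 0.25 = 3.
Need (43/157) × 1.4ⁿ ≥ 3, i.e. 1.4ⁿ ≥ 471/43.
1.4⁷ = 823543/78125 falls short of 471/43 but 1.4⁸ = 5764801/390625 reaches it, so n = 8.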